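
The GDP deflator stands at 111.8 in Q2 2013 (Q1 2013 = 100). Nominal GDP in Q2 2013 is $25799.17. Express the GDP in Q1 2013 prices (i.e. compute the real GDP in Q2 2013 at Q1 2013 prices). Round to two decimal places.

Real = Nominal ÷ (Index/100) = 25799.17 ÷ (111.8/100)
     = 25799.17 ÷ 1.118 = 23076.1807

23076.18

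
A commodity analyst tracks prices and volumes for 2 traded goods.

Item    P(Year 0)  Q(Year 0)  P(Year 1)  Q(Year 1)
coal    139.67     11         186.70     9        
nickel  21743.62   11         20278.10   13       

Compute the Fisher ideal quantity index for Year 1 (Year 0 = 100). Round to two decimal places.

Laspeyres component (base-period weights):
ΣP(Year 0)Q(Year 1) = 139.67×9 + 21743.62×13 = 1257.03 + 282667.06 = 283924.09
ΣP(Year 0)Q(Year 0) = 139.67×11 + 21743.62×11 = 1536.37 + 239179.82 = 240716.19
L = 283924.09 / 240716.19 × 100 = 117.9497
Paasche component (current-period weights):
ΣP(Year 1)Q(Year 1) = 186.70×9 + 20278.10×13 = 1680.3 + 263615.3 = 265295.6
ΣP(Year 1)Q(Year 0) = 186.70×11 + 20278.10×11 = 2053.7 + 223059.1 = 225112.8
P = 265295.6 / 225112.8 × 100 = 117.8501
Fisher = √(L × P) = √(117.9497 × 117.8501) = 117.8999

117.90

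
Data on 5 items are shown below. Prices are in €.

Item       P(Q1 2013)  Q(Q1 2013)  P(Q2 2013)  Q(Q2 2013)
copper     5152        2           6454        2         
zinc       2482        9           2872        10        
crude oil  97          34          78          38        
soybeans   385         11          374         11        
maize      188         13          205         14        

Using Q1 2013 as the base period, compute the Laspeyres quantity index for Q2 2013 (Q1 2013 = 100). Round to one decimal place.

107.2

Laspeyres quantity index uses base-period prices as weights.
ΣP(Q1 2013)·Q(Q2 2013) = 5152×2 + 2482×10 + 97×38 + 385×11 + 188×14 = 10304 + 24820 + 3686 + 4235 + 2632 = 45677
ΣP(Q1 2013)·Q(Q1 2013) = 5152×2 + 2482×9 + 97×34 + 385×11 + 188×13 = 10304 + 22338 + 3298 + 4235 + 2444 = 42619
Index = 45677 / 42619 × 100 = 107.1752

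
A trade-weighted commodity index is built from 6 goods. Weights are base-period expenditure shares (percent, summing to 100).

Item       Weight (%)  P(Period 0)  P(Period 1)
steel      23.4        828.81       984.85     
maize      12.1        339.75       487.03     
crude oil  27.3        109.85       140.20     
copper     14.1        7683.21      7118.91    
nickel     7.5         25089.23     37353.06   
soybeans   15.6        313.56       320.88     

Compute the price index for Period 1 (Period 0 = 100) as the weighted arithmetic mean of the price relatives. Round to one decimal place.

steel: 23.4 × (984.85/828.81) = 23.4 × 1.188270 = 27.8055
maize: 12.1 × (487.03/339.75) = 12.1 × 1.433495 = 17.3453
crude oil: 27.3 × (140.20/109.85) = 27.3 × 1.276286 = 34.8426
copper: 14.1 × (7118.91/7683.21) = 14.1 × 0.926554 = 13.0644
nickel: 7.5 × (37353.06/25089.23) = 7.5 × 1.488809 = 11.1661
soybeans: 15.6 × (320.88/313.56) = 15.6 × 1.023345 = 15.9642
Index = Σ wᵢ·(p₁ᵢ/p₀ᵢ) = 27.8055 + 17.3453 + 34.8426 + 13.0644 + 11.1661 + 15.9642 = 120.1881

120.2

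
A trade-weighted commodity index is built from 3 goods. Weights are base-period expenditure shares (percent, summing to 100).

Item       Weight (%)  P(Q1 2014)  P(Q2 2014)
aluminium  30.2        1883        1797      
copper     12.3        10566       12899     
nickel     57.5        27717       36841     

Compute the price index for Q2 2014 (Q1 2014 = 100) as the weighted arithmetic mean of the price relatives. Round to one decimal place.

120.3

aluminium: 30.2 × (1797/1883) = 30.2 × 0.954328 = 28.8207
copper: 12.3 × (12899/10566) = 12.3 × 1.220803 = 15.0159
nickel: 57.5 × (36841/27717) = 57.5 × 1.329184 = 76.4281
Index = Σ wᵢ·(p₁ᵢ/p₀ᵢ) = 28.8207 + 15.0159 + 76.4281 = 120.2647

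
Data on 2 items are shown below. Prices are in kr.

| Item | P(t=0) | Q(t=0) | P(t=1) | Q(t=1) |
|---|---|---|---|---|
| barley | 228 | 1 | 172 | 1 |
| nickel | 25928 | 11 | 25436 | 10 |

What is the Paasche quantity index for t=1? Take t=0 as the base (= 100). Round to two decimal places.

Paasche quantity index uses current-period prices as weights.
ΣP(t=1)·Q(t=1) = 172×1 + 25436×10 = 172 + 254360 = 254532
ΣP(t=1)·Q(t=0) = 172×1 + 25436×11 = 172 + 279796 = 279968
Index = 254532 / 279968 × 100 = 90.9147

90.91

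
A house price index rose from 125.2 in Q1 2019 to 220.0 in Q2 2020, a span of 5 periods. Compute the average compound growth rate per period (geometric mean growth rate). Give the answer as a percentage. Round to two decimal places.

11.93%

Growth factor = (220.0/125.2)^(1/5) = (1.757188)^(1/5) = 1.119344
Growth rate = 1.119344 − 1 = 0.119344 = 11.9344%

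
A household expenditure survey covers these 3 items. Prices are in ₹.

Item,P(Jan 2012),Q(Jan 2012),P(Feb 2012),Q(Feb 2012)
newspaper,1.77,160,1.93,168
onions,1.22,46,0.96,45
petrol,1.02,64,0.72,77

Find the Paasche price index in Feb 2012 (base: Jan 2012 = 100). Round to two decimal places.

98.16

Paasche price index uses current-period quantities as weights.
ΣP(Feb 2012)·Q(Feb 2012) = 1.93×168 + 0.96×45 + 0.72×77 = 324.24 + 43.2 + 55.44 = 422.88
ΣP(Jan 2012)·Q(Feb 2012) = 1.77×168 + 1.22×45 + 1.02×77 = 297.36 + 54.9 + 78.54 = 430.8
Index = 422.88 / 430.8 × 100 = 98.1616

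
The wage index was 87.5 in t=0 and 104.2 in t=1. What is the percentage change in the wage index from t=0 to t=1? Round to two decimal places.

Change = (104.2 − 87.5) / 87.5 × 100
       = 16.7 / 87.5 × 100 = 19.0857%

19.09%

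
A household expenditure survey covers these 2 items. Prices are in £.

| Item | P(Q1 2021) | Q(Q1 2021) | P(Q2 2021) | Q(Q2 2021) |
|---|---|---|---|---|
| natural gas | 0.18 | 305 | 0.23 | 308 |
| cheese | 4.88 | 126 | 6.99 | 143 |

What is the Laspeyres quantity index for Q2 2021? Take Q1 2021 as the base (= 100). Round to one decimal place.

Laspeyres quantity index uses base-period prices as weights.
ΣP(Q1 2021)·Q(Q2 2021) = 0.18×308 + 4.88×143 = 55.44 + 697.84 = 753.28
ΣP(Q1 2021)·Q(Q1 2021) = 0.18×305 + 4.88×126 = 54.9 + 614.88 = 669.78
Index = 753.28 / 669.78 × 100 = 112.4668

112.5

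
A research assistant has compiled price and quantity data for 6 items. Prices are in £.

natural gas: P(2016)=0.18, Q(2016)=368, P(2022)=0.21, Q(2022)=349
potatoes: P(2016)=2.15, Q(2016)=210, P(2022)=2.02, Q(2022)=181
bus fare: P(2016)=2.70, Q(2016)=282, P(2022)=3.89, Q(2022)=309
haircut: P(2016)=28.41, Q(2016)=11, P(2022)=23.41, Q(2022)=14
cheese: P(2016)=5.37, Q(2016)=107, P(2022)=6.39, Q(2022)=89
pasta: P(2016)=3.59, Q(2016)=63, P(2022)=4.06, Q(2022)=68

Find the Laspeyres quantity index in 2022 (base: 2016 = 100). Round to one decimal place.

Laspeyres quantity index uses base-period prices as weights.
ΣP(2016)·Q(2022) = 0.18×349 + 2.15×181 + 2.70×309 + 28.41×14 + 5.37×89 + 3.59×68 = 62.82 + 389.15 + 834.3 + 397.74 + 477.93 + 244.12 = 2406.06
ΣP(2016)·Q(2016) = 0.18×368 + 2.15×210 + 2.70×282 + 28.41×11 + 5.37×107 + 3.59×63 = 66.24 + 451.5 + 761.4 + 312.51 + 574.59 + 226.17 = 2392.41
Index = 2406.06 / 2392.41 × 100 = 100.5706

100.6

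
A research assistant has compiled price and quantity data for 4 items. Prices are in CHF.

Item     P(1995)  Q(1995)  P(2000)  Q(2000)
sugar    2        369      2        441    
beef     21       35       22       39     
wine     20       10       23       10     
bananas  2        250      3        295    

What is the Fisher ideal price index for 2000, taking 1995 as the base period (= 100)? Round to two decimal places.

Laspeyres component (base-period weights):
ΣP(2000)Q(1995) = 2×369 + 22×35 + 23×10 + 3×250 = 738 + 770 + 230 + 750 = 2488
ΣP(1995)Q(1995) = 2×369 + 21×35 + 20×10 + 2×250 = 738 + 735 + 200 + 500 = 2173
L = 2488 / 2173 × 100 = 114.4961
Paasche component (current-period weights):
ΣP(2000)Q(2000) = 2×441 + 22×39 + 23×10 + 3×295 = 882 + 858 + 230 + 885 = 2855
ΣP(1995)Q(2000) = 2×441 + 21×39 + 20×10 + 2×295 = 882 + 819 + 200 + 590 = 2491
P = 2855 / 2491 × 100 = 114.6126
Fisher = √(L × P) = √(114.4961 × 114.6126) = 114.5543

114.55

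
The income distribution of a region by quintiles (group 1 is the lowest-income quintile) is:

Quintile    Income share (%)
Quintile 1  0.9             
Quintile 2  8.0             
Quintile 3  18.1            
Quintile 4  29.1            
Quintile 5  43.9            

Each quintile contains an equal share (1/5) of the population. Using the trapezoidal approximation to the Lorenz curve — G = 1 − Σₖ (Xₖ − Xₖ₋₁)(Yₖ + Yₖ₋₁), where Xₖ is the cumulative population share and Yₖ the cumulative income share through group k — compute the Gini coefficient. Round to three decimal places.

Cumulative income shares Yₖ: 0.0090, 0.0890, 0.2700, 0.5610, 1.0000
Σ (Xₖ−Xₖ₋₁)(Yₖ+Yₖ₋₁) = (1/5)(0.0090+0.0000) + (1/5)(0.0890+0.0090) + (1/5)(0.2700+0.0890) + (1/5)(0.5610+0.2700) + (1/5)(1.0000+0.5610)
  = 0.0018 + 0.0196 + 0.0718 + 0.1662 + 0.3122 = 0.5716
G = 1 − 0.5716 = 0.4284

0.428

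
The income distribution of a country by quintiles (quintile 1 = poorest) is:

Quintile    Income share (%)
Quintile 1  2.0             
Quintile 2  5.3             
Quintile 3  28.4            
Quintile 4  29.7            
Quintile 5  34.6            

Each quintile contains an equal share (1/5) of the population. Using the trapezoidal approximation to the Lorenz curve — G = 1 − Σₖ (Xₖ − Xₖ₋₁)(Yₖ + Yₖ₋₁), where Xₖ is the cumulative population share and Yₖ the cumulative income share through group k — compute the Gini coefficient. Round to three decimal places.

Cumulative income shares Yₖ: 0.0200, 0.0730, 0.3570, 0.6540, 1.0000
Σ (Xₖ−Xₖ₋₁)(Yₖ+Yₖ₋₁) = (1/5)(0.0200+0.0000) + (1/5)(0.0730+0.0200) + (1/5)(0.3570+0.0730) + (1/5)(0.6540+0.3570) + (1/5)(1.0000+0.6540)
  = 0.0040 + 0.0186 + 0.0860 + 0.2022 + 0.3308 = 0.6416
G = 1 − 0.6416 = 0.3584

0.358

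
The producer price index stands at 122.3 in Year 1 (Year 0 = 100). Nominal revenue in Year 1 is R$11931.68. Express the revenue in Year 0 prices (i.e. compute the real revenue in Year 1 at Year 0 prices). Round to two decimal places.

Real = Nominal ÷ (Index/100) = 11931.68 ÷ (122.3/100)
     = 11931.68 ÷ 1.223 = 9756.0752

9756.08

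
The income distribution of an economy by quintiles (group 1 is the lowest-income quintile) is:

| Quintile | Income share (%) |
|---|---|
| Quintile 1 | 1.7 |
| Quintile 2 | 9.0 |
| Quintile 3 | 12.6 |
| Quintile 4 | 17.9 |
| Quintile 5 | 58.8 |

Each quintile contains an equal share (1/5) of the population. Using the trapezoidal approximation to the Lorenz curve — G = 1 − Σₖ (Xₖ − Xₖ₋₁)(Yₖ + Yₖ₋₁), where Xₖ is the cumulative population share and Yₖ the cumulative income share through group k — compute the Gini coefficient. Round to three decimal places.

0.492

Cumulative income shares Yₖ: 0.0170, 0.1070, 0.2330, 0.4120, 1.0000
Σ (Xₖ−Xₖ₋₁)(Yₖ+Yₖ₋₁) = (1/5)(0.0170+0.0000) + (1/5)(0.1070+0.0170) + (1/5)(0.2330+0.1070) + (1/5)(0.4120+0.2330) + (1/5)(1.0000+0.4120)
  = 0.0034 + 0.0248 + 0.0680 + 0.1290 + 0.2824 = 0.5076
G = 1 − 0.5076 = 0.4924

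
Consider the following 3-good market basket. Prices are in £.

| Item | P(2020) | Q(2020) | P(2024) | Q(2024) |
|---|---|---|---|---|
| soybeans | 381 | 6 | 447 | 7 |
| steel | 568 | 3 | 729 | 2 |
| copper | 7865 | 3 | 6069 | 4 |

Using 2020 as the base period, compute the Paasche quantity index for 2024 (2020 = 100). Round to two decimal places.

125.08

Paasche quantity index uses current-period prices as weights.
ΣP(2024)·Q(2024) = 447×7 + 729×2 + 6069×4 = 3129 + 1458 + 24276 = 28863
ΣP(2024)·Q(2020) = 447×6 + 729×3 + 6069×3 = 2682 + 2187 + 18207 = 23076
Index = 28863 / 23076 × 100 = 125.0780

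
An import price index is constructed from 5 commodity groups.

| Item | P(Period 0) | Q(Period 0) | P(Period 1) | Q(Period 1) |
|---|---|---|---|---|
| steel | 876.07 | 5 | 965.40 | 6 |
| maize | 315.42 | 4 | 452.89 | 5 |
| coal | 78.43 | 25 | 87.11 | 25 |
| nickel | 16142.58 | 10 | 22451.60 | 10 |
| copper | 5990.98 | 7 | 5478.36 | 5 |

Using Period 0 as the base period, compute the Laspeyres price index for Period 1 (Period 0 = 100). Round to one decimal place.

Laspeyres price index uses base-period quantities as weights.
ΣP(Period 1)·Q(Period 0) = 965.40×5 + 452.89×4 + 87.11×25 + 22451.60×10 + 5478.36×7 = 4827 + 1811.56 + 2177.75 + 224516 + 38348.52 = 271680.83
ΣP(Period 0)·Q(Period 0) = 876.07×5 + 315.42×4 + 78.43×25 + 16142.58×10 + 5990.98×7 = 4380.35 + 1261.68 + 1960.75 + 161425.8 + 41936.86 = 210965.44
Index = 271680.83 / 210965.44 × 100 = 128.7798

128.8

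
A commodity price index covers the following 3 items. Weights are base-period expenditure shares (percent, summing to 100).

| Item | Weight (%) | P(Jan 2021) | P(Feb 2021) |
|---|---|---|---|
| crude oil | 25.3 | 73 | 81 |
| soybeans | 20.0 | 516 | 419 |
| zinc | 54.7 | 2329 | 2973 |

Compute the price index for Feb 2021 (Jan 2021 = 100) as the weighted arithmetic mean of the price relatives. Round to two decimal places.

114.14

crude oil: 25.3 × (81/73) = 25.3 × 1.109589 = 28.0726
soybeans: 20.0 × (419/516) = 20.0 × 0.812016 = 16.2403
zinc: 54.7 × (2973/2329) = 54.7 × 1.276514 = 69.8253
Index = Σ wᵢ·(p₁ᵢ/p₀ᵢ) = 28.0726 + 16.2403 + 69.8253 = 114.1382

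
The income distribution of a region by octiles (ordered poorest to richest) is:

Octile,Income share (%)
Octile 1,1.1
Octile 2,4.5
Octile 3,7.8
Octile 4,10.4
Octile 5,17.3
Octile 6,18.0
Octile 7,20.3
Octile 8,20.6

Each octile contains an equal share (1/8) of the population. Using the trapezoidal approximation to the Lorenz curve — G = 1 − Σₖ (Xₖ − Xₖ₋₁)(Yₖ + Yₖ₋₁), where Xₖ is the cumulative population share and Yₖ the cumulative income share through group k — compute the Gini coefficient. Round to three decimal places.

Cumulative income shares Yₖ: 0.0110, 0.0560, 0.1340, 0.2380, 0.4110, 0.5910, 0.7940, 1.0000
Σ (Xₖ−Xₖ₋₁)(Yₖ+Yₖ₋₁) = (1/8)(0.0110+0.0000) + (1/8)(0.0560+0.0110) + (1/8)(0.1340+0.0560) + (1/8)(0.2380+0.1340) + (1/8)(0.4110+0.2380) + (1/8)(0.5910+0.4110) + (1/8)(0.7940+0.5910) + (1/8)(1.0000+0.7940)
  = 0.0014 + 0.0084 + 0.0238 + 0.0465 + 0.0811 + 0.1253 + 0.1731 + 0.2243 = 0.6837
G = 1 − 0.6837 = 0.3163

0.316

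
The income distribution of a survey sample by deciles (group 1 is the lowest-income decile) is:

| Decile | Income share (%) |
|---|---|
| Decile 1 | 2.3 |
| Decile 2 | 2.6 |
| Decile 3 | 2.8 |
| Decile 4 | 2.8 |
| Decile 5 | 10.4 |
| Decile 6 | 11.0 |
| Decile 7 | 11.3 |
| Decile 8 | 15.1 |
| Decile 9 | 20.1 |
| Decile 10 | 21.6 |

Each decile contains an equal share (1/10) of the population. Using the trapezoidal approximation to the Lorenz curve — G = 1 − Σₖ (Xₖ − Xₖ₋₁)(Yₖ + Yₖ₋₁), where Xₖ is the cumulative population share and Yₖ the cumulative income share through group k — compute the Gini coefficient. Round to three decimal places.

0.384

Cumulative income shares Yₖ: 0.0230, 0.0490, 0.0770, 0.1050, 0.2090, 0.3190, 0.4320, 0.5830, 0.7840, 1.0000
Σ (Xₖ−Xₖ₋₁)(Yₖ+Yₖ₋₁) = (1/10)(0.0230+0.0000) + (1/10)(0.0490+0.0230) + (1/10)(0.0770+0.0490) + (1/10)(0.1050+0.0770) + (1/10)(0.2090+0.1050) + (1/10)(0.3190+0.2090) + (1/10)(0.4320+0.3190) + (1/10)(0.5830+0.4320) + (1/10)(0.7840+0.5830) + (1/10)(1.0000+0.7840)
  = 0.0023 + 0.0072 + 0.0126 + 0.0182 + 0.0314 + 0.0528 + 0.0751 + 0.1015 + 0.1367 + 0.1784 = 0.6162
G = 1 − 0.6162 = 0.3838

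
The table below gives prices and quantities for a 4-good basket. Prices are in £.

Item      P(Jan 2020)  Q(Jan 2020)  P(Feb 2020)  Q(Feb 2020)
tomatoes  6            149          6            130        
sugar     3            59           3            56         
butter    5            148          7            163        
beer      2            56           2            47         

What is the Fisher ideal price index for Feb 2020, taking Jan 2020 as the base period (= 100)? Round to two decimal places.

116.47

Laspeyres component (base-period weights):
ΣP(Feb 2020)Q(Jan 2020) = 6×149 + 3×59 + 7×148 + 2×56 = 894 + 177 + 1036 + 112 = 2219
ΣP(Jan 2020)Q(Jan 2020) = 6×149 + 3×59 + 5×148 + 2×56 = 894 + 177 + 740 + 112 = 1923
L = 2219 / 1923 × 100 = 115.3926
Paasche component (current-period weights):
ΣP(Feb 2020)Q(Feb 2020) = 6×130 + 3×56 + 7×163 + 2×47 = 780 + 168 + 1141 + 94 = 2183
ΣP(Jan 2020)Q(Feb 2020) = 6×130 + 3×56 + 5×163 + 2×47 = 780 + 168 + 815 + 94 = 1857
P = 2183 / 1857 × 100 = 117.5552
Fisher = √(L × P) = √(115.3926 × 117.5552) = 116.4689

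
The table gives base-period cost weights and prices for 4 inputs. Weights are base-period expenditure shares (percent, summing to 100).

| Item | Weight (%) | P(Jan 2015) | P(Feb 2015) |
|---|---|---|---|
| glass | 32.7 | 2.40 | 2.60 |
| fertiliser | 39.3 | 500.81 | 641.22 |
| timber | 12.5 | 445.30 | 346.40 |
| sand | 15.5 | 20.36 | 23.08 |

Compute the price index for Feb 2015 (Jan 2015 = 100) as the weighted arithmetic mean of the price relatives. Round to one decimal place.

glass: 32.7 × (2.60/2.40) = 32.7 × 1.083333 = 35.4250
fertiliser: 39.3 × (641.22/500.81) = 39.3 × 1.280366 = 50.3184
timber: 12.5 × (346.40/445.30) = 12.5 × 0.777903 = 9.7238
sand: 15.5 × (23.08/20.36) = 15.5 × 1.133595 = 17.5707
Index = Σ wᵢ·(p₁ᵢ/p₀ᵢ) = 35.4250 + 50.3184 + 9.7238 + 17.5707 = 113.0379

113.0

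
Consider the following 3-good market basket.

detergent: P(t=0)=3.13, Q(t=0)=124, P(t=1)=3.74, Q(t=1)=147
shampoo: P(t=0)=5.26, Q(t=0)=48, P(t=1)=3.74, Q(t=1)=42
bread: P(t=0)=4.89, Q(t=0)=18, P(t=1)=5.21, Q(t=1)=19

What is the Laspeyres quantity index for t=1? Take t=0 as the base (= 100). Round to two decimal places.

Laspeyres quantity index uses base-period prices as weights.
ΣP(t=0)·Q(t=1) = 3.13×147 + 5.26×42 + 4.89×19 = 460.11 + 220.92 + 92.91 = 773.94
ΣP(t=0)·Q(t=0) = 3.13×124 + 5.26×48 + 4.89×18 = 388.12 + 252.48 + 88.02 = 728.62
Index = 773.94 / 728.62 × 100 = 106.2200

106.22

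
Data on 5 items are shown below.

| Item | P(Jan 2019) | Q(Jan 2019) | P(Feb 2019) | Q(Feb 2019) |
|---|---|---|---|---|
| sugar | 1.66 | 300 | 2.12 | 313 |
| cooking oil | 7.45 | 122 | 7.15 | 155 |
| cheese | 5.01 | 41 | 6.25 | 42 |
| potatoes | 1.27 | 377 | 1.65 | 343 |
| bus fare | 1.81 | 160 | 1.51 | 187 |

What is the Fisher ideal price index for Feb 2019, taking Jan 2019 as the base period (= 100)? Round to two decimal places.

Laspeyres component (base-period weights):
ΣP(Feb 2019)Q(Jan 2019) = 2.12×300 + 7.15×122 + 6.25×41 + 1.65×377 + 1.51×160 = 636 + 872.3 + 256.25 + 622.05 + 241.6 = 2628.2
ΣP(Jan 2019)Q(Jan 2019) = 1.66×300 + 7.45×122 + 5.01×41 + 1.27×377 + 1.81×160 = 498 + 908.9 + 205.41 + 478.79 + 289.6 = 2380.7
L = 2628.2 / 2380.7 × 100 = 110.3961
Paasche component (current-period weights):
ΣP(Feb 2019)Q(Feb 2019) = 2.12×313 + 7.15×155 + 6.25×42 + 1.65×343 + 1.51×187 = 663.56 + 1108.25 + 262.5 + 565.95 + 282.37 = 2882.63
ΣP(Jan 2019)Q(Feb 2019) = 1.66×313 + 7.45×155 + 5.01×42 + 1.27×343 + 1.81×187 = 519.58 + 1154.75 + 210.42 + 435.61 + 338.47 = 2658.83
P = 2882.63 / 2658.83 × 100 = 108.4172
Fisher = √(L × P) = √(110.3961 × 108.4172) = 109.4022

109.40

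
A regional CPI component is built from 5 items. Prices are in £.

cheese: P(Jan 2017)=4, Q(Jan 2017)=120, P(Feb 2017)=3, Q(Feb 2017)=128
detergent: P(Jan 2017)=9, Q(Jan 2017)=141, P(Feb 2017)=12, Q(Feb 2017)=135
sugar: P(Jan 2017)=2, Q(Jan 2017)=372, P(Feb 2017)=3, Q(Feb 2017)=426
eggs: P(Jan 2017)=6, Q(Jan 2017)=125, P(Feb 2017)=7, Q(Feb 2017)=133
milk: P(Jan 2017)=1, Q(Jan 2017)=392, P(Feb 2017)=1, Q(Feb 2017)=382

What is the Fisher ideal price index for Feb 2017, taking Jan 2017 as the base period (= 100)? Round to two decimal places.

122.12

Laspeyres component (base-period weights):
ΣP(Feb 2017)Q(Jan 2017) = 3×120 + 12×141 + 3×372 + 7×125 + 1×392 = 360 + 1692 + 1116 + 875 + 392 = 4435
ΣP(Jan 2017)Q(Jan 2017) = 4×120 + 9×141 + 2×372 + 6×125 + 1×392 = 480 + 1269 + 744 + 750 + 392 = 3635
L = 4435 / 3635 × 100 = 122.0083
Paasche component (current-period weights):
ΣP(Feb 2017)Q(Feb 2017) = 3×128 + 12×135 + 3×426 + 7×133 + 1×382 = 384 + 1620 + 1278 + 931 + 382 = 4595
ΣP(Jan 2017)Q(Feb 2017) = 4×128 + 9×135 + 2×426 + 6×133 + 1×382 = 512 + 1215 + 852 + 798 + 382 = 3759
P = 4595 / 3759 × 100 = 122.2400
Fisher = √(L × P) = √(122.0083 × 122.2400) = 122.1241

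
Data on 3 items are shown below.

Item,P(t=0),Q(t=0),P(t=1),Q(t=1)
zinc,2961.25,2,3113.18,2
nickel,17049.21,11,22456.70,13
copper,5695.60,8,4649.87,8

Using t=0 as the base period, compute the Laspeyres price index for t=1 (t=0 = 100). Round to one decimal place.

Laspeyres price index uses base-period quantities as weights.
ΣP(t=1)·Q(t=0) = 3113.18×2 + 22456.70×11 + 4649.87×8 = 6226.36 + 247023.7 + 37198.96 = 290449.02
ΣP(t=0)·Q(t=0) = 2961.25×2 + 17049.21×11 + 5695.60×8 = 5922.5 + 187541.31 + 45564.8 = 239028.61
Index = 290449.02 / 239028.61 × 100 = 121.5122

121.5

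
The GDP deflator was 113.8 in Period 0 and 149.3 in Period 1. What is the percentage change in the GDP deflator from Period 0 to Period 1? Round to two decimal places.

31.20%

Change = (149.3 − 113.8) / 113.8 × 100
       = 35.5 / 113.8 × 100 = 31.1951%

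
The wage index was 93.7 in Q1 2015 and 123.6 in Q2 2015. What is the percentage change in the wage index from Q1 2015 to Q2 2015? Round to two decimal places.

31.91%

Change = (123.6 − 93.7) / 93.7 × 100
       = 29.9 / 93.7 × 100 = 31.9104%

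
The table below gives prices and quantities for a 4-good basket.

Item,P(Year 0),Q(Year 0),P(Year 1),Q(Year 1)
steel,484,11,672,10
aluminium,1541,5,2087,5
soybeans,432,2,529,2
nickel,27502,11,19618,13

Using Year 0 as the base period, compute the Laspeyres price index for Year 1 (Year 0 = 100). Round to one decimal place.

74.2

Laspeyres price index uses base-period quantities as weights.
ΣP(Year 1)·Q(Year 0) = 672×11 + 2087×5 + 529×2 + 19618×11 = 7392 + 10435 + 1058 + 215798 = 234683
ΣP(Year 0)·Q(Year 0) = 484×11 + 1541×5 + 432×2 + 27502×11 = 5324 + 7705 + 864 + 302522 = 316415
Index = 234683 / 316415 × 100 = 74.1694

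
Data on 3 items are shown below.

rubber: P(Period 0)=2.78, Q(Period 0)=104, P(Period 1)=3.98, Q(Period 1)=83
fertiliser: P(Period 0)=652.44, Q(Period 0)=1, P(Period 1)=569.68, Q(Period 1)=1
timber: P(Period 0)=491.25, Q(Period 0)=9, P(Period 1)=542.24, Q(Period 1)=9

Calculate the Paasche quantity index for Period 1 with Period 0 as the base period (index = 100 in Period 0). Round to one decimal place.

98.6

Paasche quantity index uses current-period prices as weights.
ΣP(Period 1)·Q(Period 1) = 3.98×83 + 569.68×1 + 542.24×9 = 330.34 + 569.68 + 4880.16 = 5780.18
ΣP(Period 1)·Q(Period 0) = 3.98×104 + 569.68×1 + 542.24×9 = 413.92 + 569.68 + 4880.16 = 5863.76
Index = 5780.18 / 5863.76 × 100 = 98.5746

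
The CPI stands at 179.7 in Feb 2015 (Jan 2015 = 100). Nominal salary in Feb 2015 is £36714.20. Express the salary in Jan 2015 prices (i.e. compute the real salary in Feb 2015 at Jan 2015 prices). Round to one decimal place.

Real = Nominal ÷ (Index/100) = 36714.20 ÷ (179.7/100)
     = 36714.20 ÷ 1.797 = 20430.8292

20430.8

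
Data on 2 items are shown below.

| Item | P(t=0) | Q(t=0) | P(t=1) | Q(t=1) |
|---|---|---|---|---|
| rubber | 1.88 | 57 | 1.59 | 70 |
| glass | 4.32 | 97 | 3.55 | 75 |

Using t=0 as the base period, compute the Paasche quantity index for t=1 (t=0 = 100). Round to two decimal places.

86.80

Paasche quantity index uses current-period prices as weights.
ΣP(t=1)·Q(t=1) = 1.59×70 + 3.55×75 = 111.3 + 266.25 = 377.55
ΣP(t=1)·Q(t=0) = 1.59×57 + 3.55×97 = 90.63 + 344.35 = 434.98
Index = 377.55 / 434.98 × 100 = 86.7971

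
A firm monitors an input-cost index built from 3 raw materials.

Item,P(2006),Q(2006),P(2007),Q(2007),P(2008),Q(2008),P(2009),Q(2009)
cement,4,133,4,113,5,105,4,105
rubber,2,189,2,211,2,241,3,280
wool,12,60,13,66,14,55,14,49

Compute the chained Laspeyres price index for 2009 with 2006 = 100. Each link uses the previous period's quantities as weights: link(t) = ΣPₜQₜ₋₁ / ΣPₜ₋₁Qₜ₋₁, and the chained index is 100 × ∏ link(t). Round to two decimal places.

Link 2006→2007:
ΣP(2007)Q(2006) = 4×133 + 2×189 + 13×60 = 532 + 378 + 780 = 1690
ΣP(2006)Q(2006) = 4×133 + 2×189 + 12×60 = 532 + 378 + 720 = 1630
link = 1690/1630 = 1.036810
Link 2007→2008:
ΣP(2008)Q(2007) = 5×113 + 2×211 + 14×66 = 565 + 422 + 924 = 1911
ΣP(2007)Q(2007) = 4×113 + 2×211 + 13×66 = 452 + 422 + 858 = 1732
link = 1911/1732 = 1.103349
Link 2008→2009:
ΣP(2009)Q(2008) = 4×105 + 3×241 + 14×55 = 420 + 723 + 770 = 1913
ΣP(2008)Q(2008) = 5×105 + 2×241 + 14×55 = 525 + 482 + 770 = 1777
link = 1913/1777 = 1.076533
Chained index = 100 × 1.036810 × 1.103349 × 1.076533 = 123.1514

123.15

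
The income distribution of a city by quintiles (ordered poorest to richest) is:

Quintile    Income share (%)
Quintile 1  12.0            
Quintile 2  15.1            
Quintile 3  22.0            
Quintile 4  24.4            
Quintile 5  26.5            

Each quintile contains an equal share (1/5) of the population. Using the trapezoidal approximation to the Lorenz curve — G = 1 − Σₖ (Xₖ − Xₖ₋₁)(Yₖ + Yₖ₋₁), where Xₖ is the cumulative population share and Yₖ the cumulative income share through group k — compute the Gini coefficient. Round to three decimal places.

Cumulative income shares Yₖ: 0.1200, 0.2710, 0.4910, 0.7350, 1.0000
Σ (Xₖ−Xₖ₋₁)(Yₖ+Yₖ₋₁) = (1/5)(0.1200+0.0000) + (1/5)(0.2710+0.1200) + (1/5)(0.4910+0.2710) + (1/5)(0.7350+0.4910) + (1/5)(1.0000+0.7350)
  = 0.0240 + 0.0782 + 0.1524 + 0.2452 + 0.3470 = 0.8468
G = 1 − 0.8468 = 0.1532

0.153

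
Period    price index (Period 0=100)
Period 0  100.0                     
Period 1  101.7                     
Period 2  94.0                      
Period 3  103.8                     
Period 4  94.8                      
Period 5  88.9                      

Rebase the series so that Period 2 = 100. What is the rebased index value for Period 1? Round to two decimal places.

Rebased(Period 1) = 101.7 / 94.0 × 100 = 108.1915

108.19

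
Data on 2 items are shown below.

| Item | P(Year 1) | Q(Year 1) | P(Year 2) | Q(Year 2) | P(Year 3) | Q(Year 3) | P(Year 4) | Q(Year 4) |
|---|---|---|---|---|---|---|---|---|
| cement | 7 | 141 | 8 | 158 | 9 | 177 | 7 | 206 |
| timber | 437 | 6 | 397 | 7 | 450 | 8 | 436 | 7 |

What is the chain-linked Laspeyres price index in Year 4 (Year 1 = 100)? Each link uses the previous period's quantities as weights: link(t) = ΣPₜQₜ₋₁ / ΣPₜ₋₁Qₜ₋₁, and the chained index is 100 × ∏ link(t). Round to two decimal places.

100.11

Link Year 1→Year 2:
ΣP(Year 2)Q(Year 1) = 8×141 + 397×6 = 1128 + 2382 = 3510
ΣP(Year 1)Q(Year 1) = 7×141 + 437×6 = 987 + 2622 = 3609
link = 3510/3609 = 0.972569
Link Year 2→Year 3:
ΣP(Year 3)Q(Year 2) = 9×158 + 450×7 = 1422 + 3150 = 4572
ΣP(Year 2)Q(Year 2) = 8×158 + 397×7 = 1264 + 2779 = 4043
link = 4572/4043 = 1.130843
Link Year 3→Year 4:
ΣP(Year 4)Q(Year 3) = 7×177 + 436×8 = 1239 + 3488 = 4727
ΣP(Year 3)Q(Year 3) = 9×177 + 450×8 = 1593 + 3600 = 5193
link = 4727/5193 = 0.910264
Chained index = 100 × 0.972569 × 1.130843 × 0.910264 = 100.1129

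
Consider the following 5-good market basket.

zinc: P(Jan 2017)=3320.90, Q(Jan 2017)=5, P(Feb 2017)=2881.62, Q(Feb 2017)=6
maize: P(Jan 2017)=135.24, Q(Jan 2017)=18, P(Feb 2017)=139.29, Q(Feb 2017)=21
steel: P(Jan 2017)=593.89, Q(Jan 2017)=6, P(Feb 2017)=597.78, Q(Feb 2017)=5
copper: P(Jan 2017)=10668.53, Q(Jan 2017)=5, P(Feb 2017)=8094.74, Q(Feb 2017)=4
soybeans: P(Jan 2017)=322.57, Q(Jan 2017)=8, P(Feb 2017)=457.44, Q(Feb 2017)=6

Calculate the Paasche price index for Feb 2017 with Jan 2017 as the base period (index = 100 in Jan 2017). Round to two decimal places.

82.92

Paasche price index uses current-period quantities as weights.
ΣP(Feb 2017)·Q(Feb 2017) = 2881.62×6 + 139.29×21 + 597.78×5 + 8094.74×4 + 457.44×6 = 17289.72 + 2925.09 + 2988.9 + 32378.96 + 2744.64 = 58327.31
ΣP(Jan 2017)·Q(Feb 2017) = 3320.90×6 + 135.24×21 + 593.89×5 + 10668.53×4 + 322.57×6 = 19925.4 + 2840.04 + 2969.45 + 42674.12 + 1935.42 = 70344.43
Index = 58327.31 / 70344.43 × 100 = 82.9167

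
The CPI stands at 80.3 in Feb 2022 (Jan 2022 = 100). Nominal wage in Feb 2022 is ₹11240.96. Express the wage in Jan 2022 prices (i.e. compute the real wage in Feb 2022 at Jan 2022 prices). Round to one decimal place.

Real = Nominal ÷ (Index/100) = 11240.96 ÷ (80.3/100)
     = 11240.96 ÷ 0.803 = 13998.7049

13998.7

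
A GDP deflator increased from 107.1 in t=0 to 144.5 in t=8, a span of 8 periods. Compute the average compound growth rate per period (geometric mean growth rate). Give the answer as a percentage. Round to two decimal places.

3.81%

Growth factor = (144.5/107.1)^(1/8) = (1.349206)^(1/8) = 1.038149
Growth rate = 1.038149 − 1 = 0.038149 = 3.8149%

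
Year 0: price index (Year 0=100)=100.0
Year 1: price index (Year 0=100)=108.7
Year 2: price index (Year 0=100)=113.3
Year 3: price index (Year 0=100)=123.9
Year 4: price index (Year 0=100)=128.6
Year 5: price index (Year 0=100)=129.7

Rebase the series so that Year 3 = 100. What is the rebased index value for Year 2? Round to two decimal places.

91.44

Rebased(Year 2) = 113.3 / 123.9 × 100 = 91.4447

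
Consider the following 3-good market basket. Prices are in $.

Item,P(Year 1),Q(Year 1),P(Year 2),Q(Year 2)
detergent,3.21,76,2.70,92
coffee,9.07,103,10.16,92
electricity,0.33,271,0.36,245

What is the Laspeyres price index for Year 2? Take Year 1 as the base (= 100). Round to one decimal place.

106.4

Laspeyres price index uses base-period quantities as weights.
ΣP(Year 2)·Q(Year 1) = 2.70×76 + 10.16×103 + 0.36×271 = 205.2 + 1046.48 + 97.56 = 1349.24
ΣP(Year 1)·Q(Year 1) = 3.21×76 + 9.07×103 + 0.33×271 = 243.96 + 934.21 + 89.43 = 1267.6
Index = 1349.24 / 1267.6 × 100 = 106.4405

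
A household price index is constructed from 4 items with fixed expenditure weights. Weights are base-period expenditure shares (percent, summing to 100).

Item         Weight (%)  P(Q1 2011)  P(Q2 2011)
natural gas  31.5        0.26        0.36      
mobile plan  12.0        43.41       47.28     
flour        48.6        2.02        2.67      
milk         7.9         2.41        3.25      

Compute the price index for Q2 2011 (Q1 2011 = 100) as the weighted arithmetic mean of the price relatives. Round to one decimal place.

natural gas: 31.5 × (0.36/0.26) = 31.5 × 1.384615 = 43.6154
mobile plan: 12.0 × (47.28/43.41) = 12.0 × 1.089150 = 13.0698
flour: 48.6 × (2.67/2.02) = 48.6 × 1.321782 = 64.2386
milk: 7.9 × (3.25/2.41) = 7.9 × 1.348548 = 10.6535
Index = Σ wᵢ·(p₁ᵢ/p₀ᵢ) = 43.6154 + 13.0698 + 64.2386 + 10.6535 = 131.5773

131.6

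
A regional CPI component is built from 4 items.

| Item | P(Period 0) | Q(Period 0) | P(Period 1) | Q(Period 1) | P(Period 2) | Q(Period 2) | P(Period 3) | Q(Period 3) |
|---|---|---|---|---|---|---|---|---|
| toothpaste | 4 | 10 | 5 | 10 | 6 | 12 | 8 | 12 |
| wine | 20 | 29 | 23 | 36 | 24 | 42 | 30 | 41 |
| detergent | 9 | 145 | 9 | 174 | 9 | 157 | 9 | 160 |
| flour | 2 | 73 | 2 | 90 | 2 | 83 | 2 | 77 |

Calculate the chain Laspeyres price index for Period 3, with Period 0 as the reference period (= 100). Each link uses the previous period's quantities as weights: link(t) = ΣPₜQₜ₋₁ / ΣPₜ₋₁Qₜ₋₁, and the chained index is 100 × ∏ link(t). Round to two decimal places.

Link Period 0→Period 1:
ΣP(Period 1)Q(Period 0) = 5×10 + 23×29 + 9×145 + 2×73 = 50 + 667 + 1305 + 146 = 2168
ΣP(Period 0)Q(Period 0) = 4×10 + 20×29 + 9×145 + 2×73 = 40 + 580 + 1305 + 146 = 2071
link = 2168/2071 = 1.046837
Link Period 1→Period 2:
ΣP(Period 2)Q(Period 1) = 6×10 + 24×36 + 9×174 + 2×90 = 60 + 864 + 1566 + 180 = 2670
ΣP(Period 1)Q(Period 1) = 5×10 + 23×36 + 9×174 + 2×90 = 50 + 828 + 1566 + 180 = 2624
link = 2670/2624 = 1.017530
Link Period 2→Period 3:
ΣP(Period 3)Q(Period 2) = 8×12 + 30×42 + 9×157 + 2×83 = 96 + 1260 + 1413 + 166 = 2935
ΣP(Period 2)Q(Period 2) = 6×12 + 24×42 + 9×157 + 2×83 = 72 + 1008 + 1413 + 166 = 2659
link = 2935/2659 = 1.103798
Chained index = 100 × 1.046837 × 1.017530 × 1.103798 = 117.5754

117.58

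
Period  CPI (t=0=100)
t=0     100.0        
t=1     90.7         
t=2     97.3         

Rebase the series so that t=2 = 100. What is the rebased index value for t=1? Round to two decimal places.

93.22

Rebased(t=1) = 90.7 / 97.3 × 100 = 93.2169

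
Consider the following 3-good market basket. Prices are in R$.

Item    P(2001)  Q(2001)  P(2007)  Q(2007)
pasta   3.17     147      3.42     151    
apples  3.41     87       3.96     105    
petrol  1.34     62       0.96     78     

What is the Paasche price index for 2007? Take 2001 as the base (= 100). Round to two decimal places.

Paasche price index uses current-period quantities as weights.
ΣP(2007)·Q(2007) = 3.42×151 + 3.96×105 + 0.96×78 = 516.42 + 415.8 + 74.88 = 1007.1
ΣP(2001)·Q(2007) = 3.17×151 + 3.41×105 + 1.34×78 = 478.67 + 358.05 + 104.52 = 941.24
Index = 1007.1 / 941.24 × 100 = 106.9972

107.00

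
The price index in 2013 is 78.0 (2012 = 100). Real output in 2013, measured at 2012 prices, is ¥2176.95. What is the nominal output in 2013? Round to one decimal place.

1698.0

Nominal = Real × (Index/100) = 2176.95 × (78.0/100)
        = 2176.95 × 0.780 = 1698.0210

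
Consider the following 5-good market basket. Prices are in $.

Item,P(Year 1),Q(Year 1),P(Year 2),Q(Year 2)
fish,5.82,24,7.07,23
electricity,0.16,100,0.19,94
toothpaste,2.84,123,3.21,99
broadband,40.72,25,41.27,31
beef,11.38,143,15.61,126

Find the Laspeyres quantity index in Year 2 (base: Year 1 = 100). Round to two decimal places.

99.24

Laspeyres quantity index uses base-period prices as weights.
ΣP(Year 1)·Q(Year 2) = 5.82×23 + 0.16×94 + 2.84×99 + 40.72×31 + 11.38×126 = 133.86 + 15.04 + 281.16 + 1262.32 + 1433.88 = 3126.26
ΣP(Year 1)·Q(Year 1) = 5.82×24 + 0.16×100 + 2.84×123 + 40.72×25 + 11.38×143 = 139.68 + 16 + 349.32 + 1018 + 1627.34 = 3150.34
Index = 3126.26 / 3150.34 × 100 = 99.2356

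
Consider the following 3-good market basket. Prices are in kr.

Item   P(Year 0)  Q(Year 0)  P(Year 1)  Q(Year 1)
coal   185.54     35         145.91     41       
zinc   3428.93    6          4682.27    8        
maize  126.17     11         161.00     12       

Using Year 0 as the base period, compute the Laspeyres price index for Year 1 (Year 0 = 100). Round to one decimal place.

122.9

Laspeyres price index uses base-period quantities as weights.
ΣP(Year 1)·Q(Year 0) = 145.91×35 + 4682.27×6 + 161.00×11 = 5106.85 + 28093.62 + 1771 = 34971.47
ΣP(Year 0)·Q(Year 0) = 185.54×35 + 3428.93×6 + 126.17×11 = 6493.9 + 20573.58 + 1387.87 = 28455.35
Index = 34971.47 / 28455.35 × 100 = 122.8995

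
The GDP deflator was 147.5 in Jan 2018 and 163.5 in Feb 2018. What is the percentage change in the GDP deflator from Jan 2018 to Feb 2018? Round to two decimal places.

10.85%

Change = (163.5 − 147.5) / 147.5 × 100
       = 16.0 / 147.5 × 100 = 10.8475%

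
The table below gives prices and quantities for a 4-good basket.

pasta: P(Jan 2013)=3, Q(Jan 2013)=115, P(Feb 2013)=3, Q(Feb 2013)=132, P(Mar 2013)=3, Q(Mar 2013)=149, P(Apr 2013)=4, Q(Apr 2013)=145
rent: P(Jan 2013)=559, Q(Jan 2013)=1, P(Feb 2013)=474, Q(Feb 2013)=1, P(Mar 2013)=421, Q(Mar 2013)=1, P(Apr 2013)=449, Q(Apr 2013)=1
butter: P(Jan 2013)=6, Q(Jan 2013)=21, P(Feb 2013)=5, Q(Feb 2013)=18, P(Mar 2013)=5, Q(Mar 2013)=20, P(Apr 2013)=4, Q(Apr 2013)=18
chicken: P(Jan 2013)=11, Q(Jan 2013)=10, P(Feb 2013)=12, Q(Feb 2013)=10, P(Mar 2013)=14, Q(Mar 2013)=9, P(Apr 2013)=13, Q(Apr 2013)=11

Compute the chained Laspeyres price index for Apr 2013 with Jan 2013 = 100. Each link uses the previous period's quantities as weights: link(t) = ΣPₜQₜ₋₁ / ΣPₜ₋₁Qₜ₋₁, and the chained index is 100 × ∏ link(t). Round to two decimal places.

100.79

Link Jan 2013→Feb 2013:
ΣP(Feb 2013)Q(Jan 2013) = 3×115 + 474×1 + 5×21 + 12×10 = 345 + 474 + 105 + 120 = 1044
ΣP(Jan 2013)Q(Jan 2013) = 3×115 + 559×1 + 6×21 + 11×10 = 345 + 559 + 126 + 110 = 1140
link = 1044/1140 = 0.915789
Link Feb 2013→Mar 2013:
ΣP(Mar 2013)Q(Feb 2013) = 3×132 + 421×1 + 5×18 + 14×10 = 396 + 421 + 90 + 140 = 1047
ΣP(Feb 2013)Q(Feb 2013) = 3×132 + 474×1 + 5×18 + 12×10 = 396 + 474 + 90 + 120 = 1080
link = 1047/1080 = 0.969444
Link Mar 2013→Apr 2013:
ΣP(Apr 2013)Q(Mar 2013) = 4×149 + 449×1 + 4×20 + 13×9 = 596 + 449 + 80 + 117 = 1242
ΣP(Mar 2013)Q(Mar 2013) = 3×149 + 421×1 + 5×20 + 14×9 = 447 + 421 + 100 + 126 = 1094
link = 1242/1094 = 1.135283
Chained index = 100 × 0.915789 × 0.969444 × 1.135283 = 100.7913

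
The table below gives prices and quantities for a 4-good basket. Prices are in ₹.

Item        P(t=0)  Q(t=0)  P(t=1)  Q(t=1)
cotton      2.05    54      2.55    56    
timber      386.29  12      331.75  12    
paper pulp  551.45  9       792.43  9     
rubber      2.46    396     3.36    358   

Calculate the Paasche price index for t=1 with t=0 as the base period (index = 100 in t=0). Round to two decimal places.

117.60

Paasche price index uses current-period quantities as weights.
ΣP(t=1)·Q(t=1) = 2.55×56 + 331.75×12 + 792.43×9 + 3.36×358 = 142.8 + 3981 + 7131.87 + 1202.88 = 12458.55
ΣP(t=0)·Q(t=1) = 2.05×56 + 386.29×12 + 551.45×9 + 2.46×358 = 114.8 + 4635.48 + 4963.05 + 880.68 = 10594.01
Index = 12458.55 / 10594.01 × 100 = 117.5999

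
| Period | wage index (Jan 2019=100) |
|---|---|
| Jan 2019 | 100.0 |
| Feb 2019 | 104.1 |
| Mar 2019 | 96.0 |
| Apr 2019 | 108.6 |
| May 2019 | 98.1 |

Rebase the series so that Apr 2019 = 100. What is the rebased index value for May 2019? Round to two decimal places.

Rebased(May 2019) = 98.1 / 108.6 × 100 = 90.3315

90.33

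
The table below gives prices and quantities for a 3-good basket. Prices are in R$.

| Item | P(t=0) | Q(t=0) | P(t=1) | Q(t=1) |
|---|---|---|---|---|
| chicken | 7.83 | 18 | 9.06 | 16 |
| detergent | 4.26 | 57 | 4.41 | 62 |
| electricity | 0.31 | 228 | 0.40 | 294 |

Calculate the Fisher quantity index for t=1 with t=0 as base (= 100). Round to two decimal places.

105.87

Laspeyres component (base-period weights):
ΣP(t=0)Q(t=1) = 7.83×16 + 4.26×62 + 0.31×294 = 125.28 + 264.12 + 91.14 = 480.54
ΣP(t=0)Q(t=0) = 7.83×18 + 4.26×57 + 0.31×228 = 140.94 + 242.82 + 70.68 = 454.44
L = 480.54 / 454.44 × 100 = 105.7433
Paasche component (current-period weights):
ΣP(t=1)Q(t=1) = 9.06×16 + 4.41×62 + 0.40×294 = 144.96 + 273.42 + 117.6 = 535.98
ΣP(t=1)Q(t=0) = 9.06×18 + 4.41×57 + 0.40×228 = 163.08 + 251.37 + 91.2 = 505.65
P = 535.98 / 505.65 × 100 = 105.9982
Fisher = √(L × P) = √(105.7433 × 105.9982) = 105.8707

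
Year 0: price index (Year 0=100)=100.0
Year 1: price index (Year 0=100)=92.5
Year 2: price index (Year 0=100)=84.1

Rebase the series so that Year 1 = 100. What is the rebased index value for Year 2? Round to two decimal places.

Rebased(Year 2) = 84.1 / 92.5 × 100 = 90.9189

90.92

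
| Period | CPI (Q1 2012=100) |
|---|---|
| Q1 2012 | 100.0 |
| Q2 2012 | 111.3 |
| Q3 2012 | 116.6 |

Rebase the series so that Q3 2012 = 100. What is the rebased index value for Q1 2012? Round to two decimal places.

Rebased(Q1 2012) = 100.0 / 116.6 × 100 = 85.7633

85.76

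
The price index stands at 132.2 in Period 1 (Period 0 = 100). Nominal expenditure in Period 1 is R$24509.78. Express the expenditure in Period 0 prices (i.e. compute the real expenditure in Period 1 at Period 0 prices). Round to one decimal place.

Real = Nominal ÷ (Index/100) = 24509.78 ÷ (132.2/100)
     = 24509.78 ÷ 1.322 = 18539.9244

18539.9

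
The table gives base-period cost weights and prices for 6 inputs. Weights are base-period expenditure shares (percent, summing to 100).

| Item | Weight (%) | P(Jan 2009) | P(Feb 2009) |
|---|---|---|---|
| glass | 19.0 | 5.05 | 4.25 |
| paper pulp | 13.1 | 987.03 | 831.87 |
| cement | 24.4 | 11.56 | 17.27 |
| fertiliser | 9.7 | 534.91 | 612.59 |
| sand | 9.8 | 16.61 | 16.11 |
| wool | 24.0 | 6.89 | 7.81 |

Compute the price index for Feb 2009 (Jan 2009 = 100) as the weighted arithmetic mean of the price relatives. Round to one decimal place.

glass: 19.0 × (4.25/5.05) = 19.0 × 0.841584 = 15.9901
paper pulp: 13.1 × (831.87/987.03) = 13.1 × 0.842801 = 11.0407
cement: 24.4 × (17.27/11.56) = 24.4 × 1.493945 = 36.4522
fertiliser: 9.7 × (612.59/534.91) = 9.7 × 1.145221 = 11.1086
sand: 9.8 × (16.11/16.61) = 9.8 × 0.969898 = 9.5050
wool: 24.0 × (7.81/6.89) = 24.0 × 1.133527 = 27.2046
Index = Σ wᵢ·(p₁ᵢ/p₀ᵢ) = 15.9901 + 11.0407 + 36.4522 + 11.1086 + 9.5050 + 27.2046 = 111.3013

111.3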